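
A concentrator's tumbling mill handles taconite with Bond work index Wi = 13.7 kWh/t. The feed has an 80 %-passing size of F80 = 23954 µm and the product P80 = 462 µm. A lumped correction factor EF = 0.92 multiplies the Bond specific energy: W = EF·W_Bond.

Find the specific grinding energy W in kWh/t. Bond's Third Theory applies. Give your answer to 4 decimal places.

W = 5.0495 kWh/t

W_Bond = 10·Wi·(1/√P₈₀ − 1/√F₈₀)
1/√462 = 0.046524;  1/√23954 = 0.006461
W = 10·13.7·(0.046524 − 0.006461) = 5.4886 kWh/t
With EF = 0.92: W = 5.4886·0.92 = 5.0495 kWh/t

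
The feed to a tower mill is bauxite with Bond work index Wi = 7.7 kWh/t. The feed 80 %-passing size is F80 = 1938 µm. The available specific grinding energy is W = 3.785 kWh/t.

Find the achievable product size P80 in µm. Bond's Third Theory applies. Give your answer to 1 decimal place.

P80 = 193.6 µm

W = 10 Wi (P80^-0.5 − F80^-0.5)
P80^-0.5 = F80^-0.5 + W/(10 Wi)
  = 3.7850/(10·7.7) + 1/√1938 = 0.049156 + 0.022716 = 0.071871
P80 = (1/0.071871)² = 13.9137² = 193.59 µm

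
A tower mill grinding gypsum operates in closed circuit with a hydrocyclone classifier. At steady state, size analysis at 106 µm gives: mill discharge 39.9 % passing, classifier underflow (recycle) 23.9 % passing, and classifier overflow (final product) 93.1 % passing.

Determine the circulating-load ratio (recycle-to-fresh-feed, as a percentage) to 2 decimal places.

CL = 332.50 %

Let r = R/F. Size balance at 106 µm:
(1+r)·d = r·u + o ⇒ r = (o−d)/(d−u)
r = (93.1 − 39.9)/(39.9 − 23.9) = 53.2/16.0 = 3.3250
CL = 100·r = 332.50 %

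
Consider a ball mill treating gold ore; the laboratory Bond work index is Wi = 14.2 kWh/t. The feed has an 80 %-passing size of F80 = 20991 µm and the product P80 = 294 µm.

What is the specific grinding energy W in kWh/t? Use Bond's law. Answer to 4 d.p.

W = 7.3015 kWh/t

Bond: W = 10·Wi·(1/√P80 − 1/√F80)
1/√294 = 0.058321;  1/√20991 = 0.006902
W = 10·14.2·(0.058321 − 0.006902) = 7.3015 kWh/t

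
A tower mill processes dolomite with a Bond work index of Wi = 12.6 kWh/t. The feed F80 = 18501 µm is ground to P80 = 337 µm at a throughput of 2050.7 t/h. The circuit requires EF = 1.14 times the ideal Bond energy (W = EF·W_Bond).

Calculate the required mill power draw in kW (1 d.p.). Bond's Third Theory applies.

P = 13880.2 kW

W_Bond = 10·Wi·(1/√P₈₀ − 1/√F₈₀)
W = 10·12.6·(1/√337 − 1/√18501) = 10·12.6·(0.047122) = 5.9373 kWh/t
W_actual = 1.14 × 5.9373 = 6.7685 kWh/t
P = W·T = 6.7685·2050.7 = 13880.2 kW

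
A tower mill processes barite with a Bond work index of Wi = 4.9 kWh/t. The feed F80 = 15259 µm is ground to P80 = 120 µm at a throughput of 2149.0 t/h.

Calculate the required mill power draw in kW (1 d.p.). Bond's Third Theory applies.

P = 8760.2 kW

W = 10 Wi (P80^-0.5 − F80^-0.5)
W = 10·4.9·(1/√120 − 1/√15259) = 10·4.9·(0.083192) = 4.0764 kWh/t
P_mill = W·ṁ = 4.0764·2149.0 = 8760.2 kW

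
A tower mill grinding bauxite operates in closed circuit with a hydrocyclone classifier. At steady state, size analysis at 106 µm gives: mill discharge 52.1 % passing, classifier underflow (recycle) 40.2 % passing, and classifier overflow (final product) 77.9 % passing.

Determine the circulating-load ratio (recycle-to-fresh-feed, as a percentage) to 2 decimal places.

Mass balance on the −106 µm fraction:
(1+r)d = ru + o → r = (o−d)/(d−u)
r = (77.9 − 52.1)/(52.1 − 40.2) = 25.8/11.9 = 2.1681
CL = 100·r = 216.81 %

CL = 216.81 %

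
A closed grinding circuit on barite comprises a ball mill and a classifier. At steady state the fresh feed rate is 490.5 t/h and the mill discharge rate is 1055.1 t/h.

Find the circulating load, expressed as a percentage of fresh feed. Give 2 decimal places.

CL = 115.11 %

Discharge = new feed + return, hence
R = M − F = 1055.1 − 490.5 = 564.6 t/h
CL = 100·R/F = 100·564.6/490.5 = 115.11 %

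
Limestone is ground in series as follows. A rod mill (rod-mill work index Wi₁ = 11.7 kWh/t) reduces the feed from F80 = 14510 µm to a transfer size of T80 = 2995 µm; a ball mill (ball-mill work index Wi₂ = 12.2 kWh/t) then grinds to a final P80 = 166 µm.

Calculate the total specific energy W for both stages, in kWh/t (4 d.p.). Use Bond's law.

W = 8.4064 kWh/t

W = 10 Wi (P80^-0.5 − F80^-0.5)
Stage 1 (14510→2995 µm, Wi₁=11.7): W₁ = 10·11.7·(0.018273 − 0.008302) = 1.1666 kWh/t
Stage 2 (2995→166 µm, Wi₂=12.2): W₂ = 10·12.2·(0.077615 − 0.018273) = 7.2398 kWh/t
W = W₁ + W₂ = 1.1666 + 7.2398 = 8.4064 kWh/t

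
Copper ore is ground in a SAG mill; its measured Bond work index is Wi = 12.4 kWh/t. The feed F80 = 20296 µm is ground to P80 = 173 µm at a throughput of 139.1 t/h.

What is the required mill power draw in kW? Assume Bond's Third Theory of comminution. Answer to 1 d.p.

P = 1190.3 kW

Bond:  W = 10 Wi (1/√P − 1/√F)
W = 10·12.4·(1/√173 − 1/√20296) = 10·12.4·(0.069009) = 8.5572 kWh/t
Power = W × throughput = 8.5572 kWh/t × 139.1 t/h = 1190.3 kW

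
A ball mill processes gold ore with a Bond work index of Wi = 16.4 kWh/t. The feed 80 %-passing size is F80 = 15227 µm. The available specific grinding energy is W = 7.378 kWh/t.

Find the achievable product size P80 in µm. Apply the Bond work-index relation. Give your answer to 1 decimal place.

Bond:  W = 10 Wi (1/√P − 1/√F)
P80^-0.5 = F80^-0.5 + W/(10 Wi)
  = 7.3780/(10·16.4) + 1/√15227 = 0.044988 + 0.008104 = 0.053092
P80 = (1/0.053092)² = 18.8353² = 354.77 µm

P80 = 354.8 µm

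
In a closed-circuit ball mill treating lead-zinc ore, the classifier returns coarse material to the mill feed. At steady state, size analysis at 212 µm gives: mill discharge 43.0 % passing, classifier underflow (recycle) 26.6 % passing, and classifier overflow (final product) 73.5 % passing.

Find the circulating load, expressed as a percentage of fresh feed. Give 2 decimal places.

CL = 185.98 %

Classifier node, passing 212 µm:
(1+r)·d = r·u + o ⇒ r = (o−d)/(d−u)
r = (73.5 − 43.0)/(43.0 − 26.6) = 30.5/16.4 = 1.8598
CL = 100·r = 185.98 %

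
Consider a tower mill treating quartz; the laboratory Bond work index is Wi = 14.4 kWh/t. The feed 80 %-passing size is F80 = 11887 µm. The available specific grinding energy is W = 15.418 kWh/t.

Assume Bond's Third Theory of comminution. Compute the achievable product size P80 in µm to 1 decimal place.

P80 = 74.0 µm

W = 10·Wi·(P80^(-½) − F80^(-½))
⇒ 1/√P80 = W/(10·Wi) + 1/√F80
  = 15.4180/(10·14.4) + 1/√11887 = 0.107069 + 0.009172 = 0.116241
P80 = (1/0.116241)² = 8.6028² = 74.01 µm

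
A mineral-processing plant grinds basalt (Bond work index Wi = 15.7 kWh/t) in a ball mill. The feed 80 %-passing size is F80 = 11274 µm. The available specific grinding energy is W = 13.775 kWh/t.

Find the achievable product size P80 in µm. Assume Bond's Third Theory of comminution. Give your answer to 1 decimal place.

W = 10·Wi·[P80^(−½) − F80^(−½)]
P80^-0.5 = F80^-0.5 + W/(10 Wi)
  = 13.7750/(10·15.7) + 1/√11274 = 0.087739 + 0.009418 = 0.097157
P80 = (1/0.097157)² = 10.2926² = 105.94 µm

P80 = 105.9 µm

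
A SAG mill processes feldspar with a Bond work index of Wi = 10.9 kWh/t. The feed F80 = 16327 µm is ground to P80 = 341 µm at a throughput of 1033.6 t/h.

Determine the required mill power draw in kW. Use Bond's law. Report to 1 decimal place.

P = 5219.3 kW

Bond:  W = 10 Wi (1/√P − 1/√F)
W = 10·10.9·(1/√341 − 1/√16327) = 10·10.9·(0.046327) = 5.0496 kWh/t
Power = W × throughput = 5.0496 kWh/t × 1033.6 t/h = 5219.3 kW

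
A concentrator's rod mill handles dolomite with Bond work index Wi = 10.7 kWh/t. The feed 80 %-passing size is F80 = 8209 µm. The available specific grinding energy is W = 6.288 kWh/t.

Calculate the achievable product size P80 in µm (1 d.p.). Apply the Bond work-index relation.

P80 = 205.2 µm

W = 10 Wi / √P80 − 10 Wi / √F80
P80^(−½) = W/(10 Wi) + F80^(−½)
  = 6.2880/(10·10.7) + 1/√8209 = 0.058766 + 0.011037 = 0.069803
P80 = (1/0.069803)² = 14.3259² = 205.23 µm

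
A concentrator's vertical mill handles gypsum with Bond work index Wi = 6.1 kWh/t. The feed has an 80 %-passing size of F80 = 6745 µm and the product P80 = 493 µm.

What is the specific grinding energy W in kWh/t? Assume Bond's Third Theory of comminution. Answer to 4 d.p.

W = 10·Wi·[P80^(−½) − F80^(−½)]
1/√493 = 0.045038;  1/√6745 = 0.012176
W = 10·6.1·(0.045038 − 0.012176) = 2.0046 kWh/t

W = 2.0046 kWh/t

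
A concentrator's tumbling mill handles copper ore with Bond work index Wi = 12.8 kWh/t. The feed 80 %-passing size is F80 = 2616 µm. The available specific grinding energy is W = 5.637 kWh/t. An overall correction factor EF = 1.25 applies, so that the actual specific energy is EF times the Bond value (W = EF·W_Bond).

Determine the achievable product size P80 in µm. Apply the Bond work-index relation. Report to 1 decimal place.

W = 10·Wi·[P80^(−½) − F80^(−½)]
W_Bond = W / EF = 5.637 / 1.25 = 4.5096 kWh/t
⇒ 1/√P80 = W_Bond/(10 Wi) + 1/√F80
  = 4.5096/(10·12.8) + 1/√2616 = 0.035231 + 0.019552 = 0.054783
P80 = (1/0.054783)² = 18.2539² = 333.21 µm

P80 = 333.2 µm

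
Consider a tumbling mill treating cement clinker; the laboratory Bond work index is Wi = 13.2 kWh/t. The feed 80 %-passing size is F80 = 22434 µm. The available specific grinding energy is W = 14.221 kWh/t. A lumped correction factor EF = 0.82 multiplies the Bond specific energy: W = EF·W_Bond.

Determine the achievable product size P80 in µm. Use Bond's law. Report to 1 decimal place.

W = 10·Wi·(P80^(-½) − F80^(-½))
W_Bond = W / EF = 14.221 / 0.82 = 17.3427 kWh/t
1/√P80 = 1/√F80 + W_Bond/(10·Wi)
  = 17.3427/(10·13.2) + 1/√22434 = 0.131384 + 0.006676 = 0.138060
P80 = (1/0.138060)² = 7.2432² = 52.46 µm

P80 = 52.5 µm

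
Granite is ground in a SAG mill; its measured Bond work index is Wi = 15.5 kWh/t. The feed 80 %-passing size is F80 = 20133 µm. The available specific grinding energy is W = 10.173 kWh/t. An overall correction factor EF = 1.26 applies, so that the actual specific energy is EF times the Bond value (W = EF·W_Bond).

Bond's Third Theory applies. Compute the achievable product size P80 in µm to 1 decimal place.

P80 = 285.9 µm

W = 10 Wi (1/√P80 − 1/√F80)  [Bond]
W_Bond = W / EF = 10.173 / 1.26 = 8.0738 kWh/t
⇒ 1/√P80 = W_Bond/(10·Wi) + 1/√F80
  = 8.0738/(10·15.5) + 1/√20133 = 0.052089 + 0.007048 = 0.059137
P80 = (1/0.059137)² = 16.9100² = 285.95 µm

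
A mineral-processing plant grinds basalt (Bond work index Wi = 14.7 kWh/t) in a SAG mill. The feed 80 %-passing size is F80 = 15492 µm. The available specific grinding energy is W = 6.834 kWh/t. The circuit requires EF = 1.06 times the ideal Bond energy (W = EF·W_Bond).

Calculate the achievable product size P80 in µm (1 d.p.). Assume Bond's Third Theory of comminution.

P80 = 371.4 µm

W_Bond = 10·Wi·(1/√P₈₀ − 1/√F₈₀)
W_Bond = W / EF = 6.834 / 1.06 = 6.4472 kWh/t
1/√P80 = 1/√F80 + W_Bond/(10·Wi)
  = 6.4472/(10·14.7) + 1/√15492 = 0.043858 + 0.008034 = 0.051893
P80 = (1/0.051893)² = 19.2706² = 371.36 µm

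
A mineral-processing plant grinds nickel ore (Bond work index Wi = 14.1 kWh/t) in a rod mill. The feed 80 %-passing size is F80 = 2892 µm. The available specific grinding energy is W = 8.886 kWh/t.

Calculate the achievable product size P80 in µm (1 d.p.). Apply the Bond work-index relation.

W = 10 Wi / √P80 − 10 Wi / √F80
⇒ 1/√P80 = W/(10·Wi) + 1/√F80
  = 8.8860/(10·14.1) + 1/√2892 = 0.063021 + 0.018595 = 0.081616
P80 = (1/0.081616)² = 12.2524² = 150.12 µm

P80 = 150.1 µm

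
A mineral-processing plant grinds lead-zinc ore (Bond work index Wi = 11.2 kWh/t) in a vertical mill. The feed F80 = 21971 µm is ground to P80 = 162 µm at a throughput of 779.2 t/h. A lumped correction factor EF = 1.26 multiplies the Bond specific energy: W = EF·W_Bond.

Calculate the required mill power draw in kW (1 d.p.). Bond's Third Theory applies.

P = 7897.5 kW

W = 10 Wi (P80^-0.5 − F80^-0.5)
W = 10·11.2·(1/√162 − 1/√21971) = 10·11.2·(0.071821) = 8.0439 kWh/t
Corrected W = EF·W_Bond = 1.26·8.0439 = 10.1354 kWh/t
Mill draw = 10.1354 × 779.2 = 7897.5 kW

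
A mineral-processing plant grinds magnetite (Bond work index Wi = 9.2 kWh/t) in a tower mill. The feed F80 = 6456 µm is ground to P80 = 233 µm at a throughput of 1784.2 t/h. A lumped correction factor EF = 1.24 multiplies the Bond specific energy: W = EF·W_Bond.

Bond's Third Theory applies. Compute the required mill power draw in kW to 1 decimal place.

P = 10801.2 kW

W = 10 Wi / √P80 − 10 Wi / √F80
W = 10·9.2·(1/√233 − 1/√6456) = 10·9.2·(0.053067) = 4.8821 kWh/t
W_actual = 1.24 × 4.8821 = 6.0538 kWh/t
P_mill = W·ṁ = 6.0538·1784.2 = 10801.2 kW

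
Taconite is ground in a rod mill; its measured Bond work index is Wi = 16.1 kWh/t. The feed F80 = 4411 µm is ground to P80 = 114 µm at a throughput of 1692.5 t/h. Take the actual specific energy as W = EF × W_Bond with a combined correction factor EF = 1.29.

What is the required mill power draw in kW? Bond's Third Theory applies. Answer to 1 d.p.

P = 27629.7 kW

W = 10 Wi / √P80 − 10 Wi / √F80
W = 10·16.1·(1/√114 − 1/√4411) = 10·16.1·(0.078602) = 12.6549 kWh/t
With EF = 1.29: W = 12.6549·1.29 = 16.3248 kWh/t
P = W·T = 16.3248·1692.5 = 27629.7 kW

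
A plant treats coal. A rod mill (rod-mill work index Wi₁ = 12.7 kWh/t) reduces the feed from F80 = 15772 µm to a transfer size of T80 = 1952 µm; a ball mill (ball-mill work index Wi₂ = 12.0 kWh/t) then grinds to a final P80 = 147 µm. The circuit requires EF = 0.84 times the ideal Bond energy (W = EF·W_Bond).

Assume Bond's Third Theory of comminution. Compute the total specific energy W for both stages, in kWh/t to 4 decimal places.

W = 10·Wi·[P80^(−½) − F80^(−½)]
Stage 1 (15772→1952 µm, Wi₁=12.7): W₁ = 10·12.7·(0.022634 − 0.007963) = 1.8633 kWh/t
Stage 2 (1952→147 µm, Wi₂=12.0): W₂ = 10·12.0·(0.082479 − 0.022634) = 7.1814 kWh/t
W = W₁ + W₂ = 1.8633 + 7.1814 = 9.0446 kWh/t
Corrected W = EF·W_Bond = 0.84·9.0446 = 7.5975 kWh/t

W = 7.5975 kWh/t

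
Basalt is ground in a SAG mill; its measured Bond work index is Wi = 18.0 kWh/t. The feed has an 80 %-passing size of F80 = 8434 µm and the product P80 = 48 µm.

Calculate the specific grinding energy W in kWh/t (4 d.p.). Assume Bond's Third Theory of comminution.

W = 24.0208 kWh/t

W_Bond = 10·Wi·(1/√P₈₀ − 1/√F₈₀)
1/√48 = 0.144338;  1/√8434 = 0.010889
W = 10·18.0·(0.144338 − 0.010889) = 24.0208 kWh/t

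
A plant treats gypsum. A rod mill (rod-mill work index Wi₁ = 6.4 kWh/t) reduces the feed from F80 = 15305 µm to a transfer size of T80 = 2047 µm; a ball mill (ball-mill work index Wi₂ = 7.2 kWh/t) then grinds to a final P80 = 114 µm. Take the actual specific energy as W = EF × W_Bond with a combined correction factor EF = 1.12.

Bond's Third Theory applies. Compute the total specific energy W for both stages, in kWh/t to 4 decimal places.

W = 6.7752 kWh/t

W_Bond = 10·Wi·(1/√P₈₀ − 1/√F₈₀)
Stage 1 (15305→2047 µm, Wi₁=6.4): W₁ = 10·6.4·(0.022102 − 0.008083) = 0.8972 kWh/t
Stage 2 (2047→114 µm, Wi₂=7.2): W₂ = 10·7.2·(0.093659 − 0.022102) = 5.1520 kWh/t
W = W₁ + W₂ = 0.8972 + 5.1520 = 6.0493 kWh/t
W_actual = 1.12 × 6.0493 = 6.7752 kWh/t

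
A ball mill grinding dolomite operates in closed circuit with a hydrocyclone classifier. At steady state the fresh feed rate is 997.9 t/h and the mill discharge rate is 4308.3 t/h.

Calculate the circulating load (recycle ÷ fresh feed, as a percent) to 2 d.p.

CL = 331.74 %

M = F + R at steady state, so:
R = M − F = 4308.3 − 997.9 = 3310.4 t/h
CL = 100·R/F = 100·3310.4/997.9 = 331.74 %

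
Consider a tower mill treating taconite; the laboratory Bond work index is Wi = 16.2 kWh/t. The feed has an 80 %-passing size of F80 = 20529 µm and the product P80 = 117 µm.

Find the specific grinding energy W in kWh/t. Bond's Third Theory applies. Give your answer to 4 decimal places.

Bond:  W = 10 Wi (1/√P − 1/√F)
1/√117 = 0.092450;  1/√20529 = 0.006979
W = 10·16.2·(0.092450 − 0.006979) = 13.8462 kWh/t

W = 13.8462 kWh/t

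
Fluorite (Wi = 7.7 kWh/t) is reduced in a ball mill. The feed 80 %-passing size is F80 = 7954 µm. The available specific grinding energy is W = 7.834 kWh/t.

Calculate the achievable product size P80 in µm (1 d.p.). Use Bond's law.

W = 10·Wi·(P80^(-½) − F80^(-½))
P80^-0.5 = F80^-0.5 + W/(10 Wi)
  = 7.8340/(10·7.7) + 1/√7954 = 0.101740 + 0.011213 = 0.112953
P80 = (1/0.112953)² = 8.8532² = 78.38 µm

P80 = 78.4 µm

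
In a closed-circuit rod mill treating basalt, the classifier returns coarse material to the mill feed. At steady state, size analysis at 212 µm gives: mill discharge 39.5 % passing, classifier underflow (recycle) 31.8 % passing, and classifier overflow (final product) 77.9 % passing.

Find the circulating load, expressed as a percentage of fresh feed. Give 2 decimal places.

Mass balance on the −212 µm fraction:
(1+r)·d = r·u + o ⇒ r = (o−d)/(d−u)
r = (77.9 − 39.5)/(39.5 − 31.8) = 38.4/7.7 = 4.9870
CL = 100·r = 498.70 %

CL = 498.70 %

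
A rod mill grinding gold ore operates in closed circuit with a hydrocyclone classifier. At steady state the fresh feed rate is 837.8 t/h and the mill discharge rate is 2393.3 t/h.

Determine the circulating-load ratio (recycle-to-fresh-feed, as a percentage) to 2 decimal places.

Discharge = new feed + return, hence
R = M − F = 2393.3 − 837.8 = 1555.5 t/h
CL = 100·R/F = 100·1555.5/837.8 = 185.66 %

CL = 185.66 %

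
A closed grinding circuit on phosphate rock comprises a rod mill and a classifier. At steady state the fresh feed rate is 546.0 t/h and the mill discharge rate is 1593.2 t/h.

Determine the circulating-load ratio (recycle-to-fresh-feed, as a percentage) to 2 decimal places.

CL = 191.79 %

M = F + R at steady state, so:
R = M − F = 1593.2 − 546.0 = 1047.2 t/h
CL = 100·R/F = 100·1047.2/546.0 = 191.79 %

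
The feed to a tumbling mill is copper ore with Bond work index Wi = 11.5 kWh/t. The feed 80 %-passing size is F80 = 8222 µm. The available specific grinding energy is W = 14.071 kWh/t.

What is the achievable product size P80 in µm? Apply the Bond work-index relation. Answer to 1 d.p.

P80 = 56.2 µm

W = 10·Wi·(P80^(-½) − F80^(-½))
P80^(−½) = W/(10 Wi) + F80^(−½)
  = 14.0710/(10·11.5) + 1/√8222 = 0.122357 + 0.011028 = 0.133385
P80 = (1/0.133385)² = 7.4971² = 56.21 µm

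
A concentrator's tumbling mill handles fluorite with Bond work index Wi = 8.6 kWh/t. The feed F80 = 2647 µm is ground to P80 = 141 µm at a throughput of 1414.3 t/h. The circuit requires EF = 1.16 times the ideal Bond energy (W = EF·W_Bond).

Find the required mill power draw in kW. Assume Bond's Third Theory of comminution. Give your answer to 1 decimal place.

W = 10 Wi (P80^-0.5 − F80^-0.5)
W = 10·8.6·(1/√141 − 1/√2647) = 10·8.6·(0.064778) = 5.5709 kWh/t
Apply correction: 5.5709 × 1.16 = 6.4623 kWh/t
Power = W × throughput = 6.4623 kWh/t × 1414.3 t/h = 9139.6 kW

P = 9139.6 kW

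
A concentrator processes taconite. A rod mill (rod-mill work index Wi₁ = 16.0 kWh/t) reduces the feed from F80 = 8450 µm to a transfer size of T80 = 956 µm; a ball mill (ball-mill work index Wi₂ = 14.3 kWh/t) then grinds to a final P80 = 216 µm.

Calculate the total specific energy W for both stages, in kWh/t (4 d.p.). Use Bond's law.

W = 8.5392 kWh/t

Bond: W = 10·Wi·(1/√P80 − 1/√F80)
Stage 1 (8450→956 µm, Wi₁=16.0): W₁ = 10·16.0·(0.032342 − 0.010879) = 3.4342 kWh/t
Stage 2 (956→216 µm, Wi₂=14.3): W₂ = 10·14.3·(0.068041 − 0.032342) = 5.1050 kWh/t
W = W₁ + W₂ = 3.4342 + 5.1050 = 8.5392 kWh/t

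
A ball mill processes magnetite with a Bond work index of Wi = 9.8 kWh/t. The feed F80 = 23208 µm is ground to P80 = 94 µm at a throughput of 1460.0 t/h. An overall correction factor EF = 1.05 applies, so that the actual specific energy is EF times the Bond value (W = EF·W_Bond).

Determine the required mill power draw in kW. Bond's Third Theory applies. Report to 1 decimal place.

P = 14509.3 kW

Bond: W = 10·Wi·(1/√P80 − 1/√F80)
W = 10·9.8·(1/√94 − 1/√23208) = 10·9.8·(0.096578) = 9.4646 kWh/t
Corrected W = EF·W_Bond = 1.05·9.4646 = 9.9379 kWh/t
Mill draw = 9.9379 × 1460.0 = 14509.3 kW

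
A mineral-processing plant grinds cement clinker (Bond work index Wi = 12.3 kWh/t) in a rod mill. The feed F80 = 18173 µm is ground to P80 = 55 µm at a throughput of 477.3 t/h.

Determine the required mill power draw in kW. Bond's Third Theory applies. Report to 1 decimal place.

P = 7480.7 kW

Bond:  W = 10 Wi (1/√P − 1/√F)
W = 10·12.3·(1/√55 − 1/√18173) = 10·12.3·(0.127422) = 15.6729 kWh/t
Power = W × throughput = 15.6729 kWh/t × 477.3 t/h = 7480.7 kW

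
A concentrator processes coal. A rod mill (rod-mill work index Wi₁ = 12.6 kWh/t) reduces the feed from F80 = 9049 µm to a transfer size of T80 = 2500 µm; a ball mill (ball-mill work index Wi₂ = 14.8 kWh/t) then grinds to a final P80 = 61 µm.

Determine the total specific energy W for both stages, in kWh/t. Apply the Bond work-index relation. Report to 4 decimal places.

W = 17.1849 kWh/t

W = 10·Wi·(P80^(-½) − F80^(-½))
Stage 1 (9049→2500 µm, Wi₁=12.6): W₁ = 10·12.6·(0.020000 − 0.010512) = 1.1954 kWh/t
Stage 2 (2500→61 µm, Wi₂=14.8): W₂ = 10·14.8·(0.128037 − 0.020000) = 15.9895 kWh/t
W = W₁ + W₂ = 1.1954 + 15.9895 = 17.1849 kWh/t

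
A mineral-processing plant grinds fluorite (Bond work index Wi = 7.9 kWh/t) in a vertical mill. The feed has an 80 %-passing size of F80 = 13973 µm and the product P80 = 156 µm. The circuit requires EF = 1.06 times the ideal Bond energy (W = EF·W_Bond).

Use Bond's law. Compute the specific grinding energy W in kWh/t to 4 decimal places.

W = 10·Wi·[P80^(−½) − F80^(−½)]
1/√156 = 0.080064;  1/√13973 = 0.008460
W = 10·7.9·(0.080064 − 0.008460) = 5.6567 kWh/t
With EF = 1.06: W = 5.6567·1.06 = 5.9962 kWh/t

W = 5.9962 kWh/t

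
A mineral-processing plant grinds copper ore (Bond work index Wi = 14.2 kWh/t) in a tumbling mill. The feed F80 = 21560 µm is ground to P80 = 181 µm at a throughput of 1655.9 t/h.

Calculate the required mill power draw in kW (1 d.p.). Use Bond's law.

W_Bond = 10·Wi·(1/√P₈₀ − 1/√F₈₀)
W = 10·14.2·(1/√181 − 1/√21560) = 10·14.2·(0.067519) = 9.5877 kWh/t
Power = W × throughput = 9.5877 kWh/t × 1655.9 t/h = 15876.3 kW

P = 15876.3 kW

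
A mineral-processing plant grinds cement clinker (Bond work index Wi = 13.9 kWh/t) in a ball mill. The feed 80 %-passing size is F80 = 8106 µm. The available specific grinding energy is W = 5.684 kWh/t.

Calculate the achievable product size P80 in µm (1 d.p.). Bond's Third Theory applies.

W = 10·Wi·(P80^(-½) − F80^(-½))
1/√P80 = 1/√F80 + W/(10·Wi)
  = 5.6840/(10·13.9) + 1/√8106 = 0.040892 + 0.011107 = 0.051999
P80 = (1/0.051999)² = 19.2311² = 369.84 µm

P80 = 369.8 µm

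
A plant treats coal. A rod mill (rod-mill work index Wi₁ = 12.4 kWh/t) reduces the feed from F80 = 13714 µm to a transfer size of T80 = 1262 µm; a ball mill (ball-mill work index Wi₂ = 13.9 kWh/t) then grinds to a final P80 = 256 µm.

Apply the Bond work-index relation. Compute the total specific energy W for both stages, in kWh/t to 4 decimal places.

W = 7.2064 kWh/t

W = 10·Wi·[P80^(−½) − F80^(−½)]
Stage 1 (13714→1262 µm, Wi₁=12.4): W₁ = 10·12.4·(0.028149 − 0.008539) = 2.4317 kWh/t
Stage 2 (1262→256 µm, Wi₂=13.9): W₂ = 10·13.9·(0.062500 − 0.028149) = 4.7747 kWh/t
W = W₁ + W₂ = 2.4317 + 4.7747 = 7.2064 kWh/t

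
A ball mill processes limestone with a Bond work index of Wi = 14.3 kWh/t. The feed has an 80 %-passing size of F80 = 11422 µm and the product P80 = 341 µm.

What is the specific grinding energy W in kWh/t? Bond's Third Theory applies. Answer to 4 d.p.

W = 10·Wi·(P80^(-½) − F80^(-½))
1/√341 = 0.054153;  1/√11422 = 0.009357
W = 10·14.3·(0.054153 − 0.009357) = 6.4059 kWh/t

W = 6.4059 kWh/t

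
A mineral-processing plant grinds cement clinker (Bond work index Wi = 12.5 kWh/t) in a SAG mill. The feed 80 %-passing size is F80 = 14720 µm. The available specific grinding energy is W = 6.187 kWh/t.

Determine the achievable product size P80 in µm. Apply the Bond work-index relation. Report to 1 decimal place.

P80 = 300.0 µm

W = 10 Wi (P80^-0.5 − F80^-0.5)
⇒ 1/√P80 = W/(10 Wi) + 1/√F80
  = 6.1870/(10·12.5) + 1/√14720 = 0.049496 + 0.008242 = 0.057738
P80 = (1/0.057738)² = 17.3195² = 299.97 µm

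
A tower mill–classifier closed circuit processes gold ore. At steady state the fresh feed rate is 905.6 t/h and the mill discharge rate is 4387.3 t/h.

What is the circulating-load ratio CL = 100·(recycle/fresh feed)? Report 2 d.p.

CL = 384.46 %

Mill node: discharge = fresh + recycle.
R = M − F = 4387.3 − 905.6 = 3481.7 t/h
CL = 100·R/F = 100·3481.7/905.6 = 384.46 %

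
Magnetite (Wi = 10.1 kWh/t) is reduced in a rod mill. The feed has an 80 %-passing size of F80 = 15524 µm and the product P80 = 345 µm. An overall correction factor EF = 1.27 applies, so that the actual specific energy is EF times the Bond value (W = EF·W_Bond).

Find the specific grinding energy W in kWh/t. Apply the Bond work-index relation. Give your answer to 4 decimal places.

W = 5.8763 kWh/t

Bond:  W = 10 Wi (1/√P − 1/√F)
1/√345 = 0.053838;  1/√15524 = 0.008026
W = 10·10.1·(0.053838 − 0.008026) = 4.6270 kWh/t
Apply correction: 4.6270 × 1.27 = 5.8763 kWh/t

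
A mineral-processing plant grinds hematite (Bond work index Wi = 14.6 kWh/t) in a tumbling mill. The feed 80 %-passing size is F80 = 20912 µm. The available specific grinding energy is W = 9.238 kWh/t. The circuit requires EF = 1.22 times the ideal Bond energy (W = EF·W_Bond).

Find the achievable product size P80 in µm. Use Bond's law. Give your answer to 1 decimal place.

P80 = 289.4 µm

W = 10 Wi / √P80 − 10 Wi / √F80
W_Bond = W / EF = 9.238 / 1.22 = 7.5721 kWh/t
⇒ 1/√P80 = W_Bond/(10 Wi) + 1/√F80
  = 7.5721/(10·14.6) + 1/√20912 = 0.051864 + 0.006915 = 0.058779
P80 = (1/0.058779)² = 17.0129² = 289.44 µm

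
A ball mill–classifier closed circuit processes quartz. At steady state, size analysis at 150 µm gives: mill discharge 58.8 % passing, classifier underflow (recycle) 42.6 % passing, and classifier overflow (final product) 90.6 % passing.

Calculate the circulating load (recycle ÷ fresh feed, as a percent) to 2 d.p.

CL = 196.30 %

Balance %-passing 150 µm (r = R/F):
d + r·d = r·u + o → r(d−u) = o−d
r = (90.6 − 58.8)/(58.8 − 42.6) = 31.8/16.2 = 1.9630
CL = 100·r = 196.30 %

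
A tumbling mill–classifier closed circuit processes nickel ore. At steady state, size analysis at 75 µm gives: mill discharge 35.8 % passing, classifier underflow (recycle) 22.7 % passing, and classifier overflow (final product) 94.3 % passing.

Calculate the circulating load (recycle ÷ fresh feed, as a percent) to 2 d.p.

Balance %-passing 75 µm (r = R/F):
Fd + Rd = Ru + Fo ⇒ R/F = (o−d)/(d−u)
r = (94.3 − 35.8)/(35.8 − 22.7) = 58.5/13.1 = 4.4656
CL = 100·r = 446.56 %

CL = 446.56 %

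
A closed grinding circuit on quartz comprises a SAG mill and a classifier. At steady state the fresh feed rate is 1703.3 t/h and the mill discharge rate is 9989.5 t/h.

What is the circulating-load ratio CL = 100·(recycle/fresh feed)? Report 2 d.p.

CL = 486.48 %

M = F + R at steady state, so:
R = M − F = 9989.5 − 1703.3 = 8286.2 t/h
CL = 100·R/F = 100·8286.2/1703.3 = 486.48 %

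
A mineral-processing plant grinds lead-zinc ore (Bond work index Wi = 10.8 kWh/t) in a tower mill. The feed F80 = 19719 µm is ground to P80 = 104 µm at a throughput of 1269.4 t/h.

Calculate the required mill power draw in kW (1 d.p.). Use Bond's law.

W = 10 Wi (P80^-0.5 − F80^-0.5)
W = 10·10.8·(1/√104 − 1/√19719) = 10·10.8·(0.090937) = 9.8212 kWh/t
P_mill = W·ṁ = 9.8212·1269.4 = 12467.0 kW

P = 12467.0 kW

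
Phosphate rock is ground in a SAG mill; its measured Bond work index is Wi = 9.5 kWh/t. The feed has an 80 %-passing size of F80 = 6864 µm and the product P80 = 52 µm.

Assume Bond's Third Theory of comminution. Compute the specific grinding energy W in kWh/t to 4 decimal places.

W = 12.0275 kWh/t

Bond: W = 10·Wi·(1/√P80 − 1/√F80)
1/√52 = 0.138675;  1/√6864 = 0.012070
W = 10·9.5·(0.138675 − 0.012070) = 12.0275 kWh/t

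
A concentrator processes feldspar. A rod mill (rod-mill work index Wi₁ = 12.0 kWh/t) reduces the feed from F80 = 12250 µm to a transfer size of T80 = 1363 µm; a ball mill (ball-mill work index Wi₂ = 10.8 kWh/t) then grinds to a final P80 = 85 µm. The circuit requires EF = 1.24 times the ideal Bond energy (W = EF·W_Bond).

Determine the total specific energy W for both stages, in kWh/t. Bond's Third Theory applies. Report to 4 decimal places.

W = 13.5843 kWh/t

Bond:  W = 10 Wi (1/√P − 1/√F)
Stage 1 (12250→1363 µm, Wi₁=12.0): W₁ = 10·12.0·(0.027086 − 0.009035) = 2.1662 kWh/t
Stage 2 (1363→85 µm, Wi₂=10.8): W₂ = 10·10.8·(0.108465 − 0.027086) = 8.7889 kWh/t
W = W₁ + W₂ = 2.1662 + 8.7889 = 10.9551 kWh/t
Corrected W = EF·W_Bond = 1.24·10.9551 = 13.5843 kWh/t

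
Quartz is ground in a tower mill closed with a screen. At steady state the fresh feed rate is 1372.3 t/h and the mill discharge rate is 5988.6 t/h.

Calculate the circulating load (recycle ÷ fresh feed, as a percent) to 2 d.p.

CL = 336.39 %

Mill node: discharge = fresh + recycle.
R = M − F = 5988.6 − 1372.3 = 4616.3 t/h
CL = 100·R/F = 100·4616.3/1372.3 = 336.39 %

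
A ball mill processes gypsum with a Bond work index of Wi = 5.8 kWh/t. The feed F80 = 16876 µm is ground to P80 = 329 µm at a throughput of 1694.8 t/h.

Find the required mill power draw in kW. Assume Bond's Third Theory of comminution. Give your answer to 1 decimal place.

W = 10 Wi (P80^-0.5 − F80^-0.5)
W = 10·5.8·(1/√329 − 1/√16876) = 10·5.8·(0.047434) = 2.7512 kWh/t
P_mill = W·ṁ = 2.7512·1694.8 = 4662.7 kW

P = 4662.7 kW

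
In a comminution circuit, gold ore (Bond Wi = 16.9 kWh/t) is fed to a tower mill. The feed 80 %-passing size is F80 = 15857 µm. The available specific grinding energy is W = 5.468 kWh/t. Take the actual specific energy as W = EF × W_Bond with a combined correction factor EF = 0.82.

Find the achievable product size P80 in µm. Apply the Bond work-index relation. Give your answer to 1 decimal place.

P80 = 445.1 µm

Bond: W = 10·Wi·(1/√P80 − 1/√F80)
W_Bond = W / EF = 5.468 / 0.82 = 6.6683 kWh/t
⇒ 1/√P80 = W_Bond/(10 Wi) + 1/√F80
  = 6.6683/(10·16.9) + 1/√15857 = 0.039457 + 0.007941 = 0.047399
P80 = (1/0.047399)² = 21.0977² = 445.11 µm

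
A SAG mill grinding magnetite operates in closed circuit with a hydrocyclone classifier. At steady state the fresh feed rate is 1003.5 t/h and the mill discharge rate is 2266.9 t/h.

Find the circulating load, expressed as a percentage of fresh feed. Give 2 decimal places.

CL = 125.90 %

Steady state: M = F + R.
R = M − F = 2266.9 − 1003.5 = 1263.4 t/h
CL = 100·R/F = 100·1263.4/1003.5 = 125.90 %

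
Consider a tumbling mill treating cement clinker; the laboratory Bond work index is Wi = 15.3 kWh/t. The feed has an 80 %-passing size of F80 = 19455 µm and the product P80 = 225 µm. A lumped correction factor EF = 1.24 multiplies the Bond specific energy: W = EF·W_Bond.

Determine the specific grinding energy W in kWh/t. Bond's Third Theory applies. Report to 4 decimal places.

W = 10 Wi (P80^-0.5 − F80^-0.5)
1/√225 = 0.066667;  1/√19455 = 0.007169
W = 10·15.3·(0.066667 − 0.007169) = 9.1031 kWh/t
Corrected W = EF·W_Bond = 1.24·9.1031 = 11.2878 kWh/t

W = 11.2878 kWh/t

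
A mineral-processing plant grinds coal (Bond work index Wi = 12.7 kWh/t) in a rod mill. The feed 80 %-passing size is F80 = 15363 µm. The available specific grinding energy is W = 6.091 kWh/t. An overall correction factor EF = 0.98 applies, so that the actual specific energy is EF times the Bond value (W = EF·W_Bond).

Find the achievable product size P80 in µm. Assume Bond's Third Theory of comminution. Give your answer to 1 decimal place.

Bond: W = 10·Wi·(1/√P80 − 1/√F80)
W_Bond = W / EF = 6.091 / 0.98 = 6.2153 kWh/t
1/√P80 = 1/√F80 + W_Bond/(10·Wi)
  = 6.2153/(10·12.7) + 1/√15363 = 0.048939 + 0.008068 = 0.057007
P80 = (1/0.057007)² = 17.5416² = 307.71 µm

P80 = 307.7 µm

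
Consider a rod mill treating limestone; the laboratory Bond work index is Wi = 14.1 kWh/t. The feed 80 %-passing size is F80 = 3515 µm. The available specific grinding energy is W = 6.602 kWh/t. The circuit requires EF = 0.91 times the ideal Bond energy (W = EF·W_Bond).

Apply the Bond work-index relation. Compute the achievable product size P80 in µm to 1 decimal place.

W_Bond = 10·Wi·(1/√P₈₀ − 1/√F₈₀)
W_Bond = W / EF = 6.602 / 0.91 = 7.2549 kWh/t
P80^(−½) = W_Bond/(10 Wi) + F80^(−½)
  = 7.2549/(10·14.1) + 1/√3515 = 0.051454 + 0.016867 = 0.068320
P80 = (1/0.068320)² = 14.6369² = 214.24 µm

P80 = 214.2 µm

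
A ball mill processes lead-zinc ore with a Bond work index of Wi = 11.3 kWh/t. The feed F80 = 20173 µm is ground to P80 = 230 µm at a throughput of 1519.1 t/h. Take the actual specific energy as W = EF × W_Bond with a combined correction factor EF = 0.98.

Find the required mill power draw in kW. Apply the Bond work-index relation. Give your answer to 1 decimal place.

W = 10 Wi (1/√P80 − 1/√F80)  [Bond]
W = 10·11.3·(1/√230 − 1/√20173) = 10·11.3·(0.058897) = 6.6554 kWh/t
Corrected W = EF·W_Bond = 0.98·6.6554 = 6.5223 kWh/t
Mill draw = 6.5223 × 1519.1 = 9908.0 kW

P = 9908.0 kW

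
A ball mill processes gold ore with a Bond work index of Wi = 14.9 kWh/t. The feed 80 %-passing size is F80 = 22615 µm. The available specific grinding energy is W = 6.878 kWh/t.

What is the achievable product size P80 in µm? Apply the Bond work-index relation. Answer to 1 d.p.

Bond:  W = 10 Wi (1/√P − 1/√F)
P80^(−½) = W/(10 Wi) + F80^(−½)
  = 6.8780/(10·14.9) + 1/√22615 = 0.046161 + 0.006650 = 0.052811
P80 = (1/0.052811)² = 18.9355² = 358.55 µm

P80 = 358.6 µm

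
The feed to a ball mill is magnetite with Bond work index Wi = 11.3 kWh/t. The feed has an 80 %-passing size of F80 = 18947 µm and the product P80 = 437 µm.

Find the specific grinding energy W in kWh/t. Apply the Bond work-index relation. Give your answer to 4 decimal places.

W = 4.5846 kWh/t

W = 10·Wi·(P80^(-½) − F80^(-½))
1/√437 = 0.047836;  1/√18947 = 0.007265
W = 10·11.3·(0.047836 − 0.007265) = 4.5846 kWh/t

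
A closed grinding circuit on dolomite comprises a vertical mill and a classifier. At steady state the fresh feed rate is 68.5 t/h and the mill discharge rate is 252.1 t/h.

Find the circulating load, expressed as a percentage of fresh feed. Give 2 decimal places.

CL = 268.03 %

M = F + R at steady state, so:
R = M − F = 252.1 − 68.5 = 183.6 t/h
CL = 100·R/F = 100·183.6/68.5 = 268.03 %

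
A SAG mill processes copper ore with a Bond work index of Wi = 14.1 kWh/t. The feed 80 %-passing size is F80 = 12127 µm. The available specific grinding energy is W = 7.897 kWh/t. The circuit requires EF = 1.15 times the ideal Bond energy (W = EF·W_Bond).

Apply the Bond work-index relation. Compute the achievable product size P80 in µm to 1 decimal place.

W = 10 Wi (1/√P80 − 1/√F80)  [Bond]
W_Bond = W / EF = 7.897 / 1.15 = 6.8670 kWh/t
P80^(−½) = W_Bond/(10 Wi) + F80^(−½)
  = 6.8670/(10·14.1) + 1/√12127 = 0.048702 + 0.009081 = 0.057783
P80 = (1/0.057783)² = 17.3062² = 299.51 µm

P80 = 299.5 µm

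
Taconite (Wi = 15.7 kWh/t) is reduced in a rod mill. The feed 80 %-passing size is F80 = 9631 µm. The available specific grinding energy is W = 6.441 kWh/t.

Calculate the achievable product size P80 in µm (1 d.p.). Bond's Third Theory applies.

P80 = 381.2 µm

Bond:  W = 10 Wi (1/√P − 1/√F)
⇒ 1/√P80 = W/(10 Wi) + 1/√F80
  = 6.4410/(10·15.7) + 1/√9631 = 0.041025 + 0.010190 = 0.051215
P80 = (1/0.051215)² = 19.5254² = 381.24 µm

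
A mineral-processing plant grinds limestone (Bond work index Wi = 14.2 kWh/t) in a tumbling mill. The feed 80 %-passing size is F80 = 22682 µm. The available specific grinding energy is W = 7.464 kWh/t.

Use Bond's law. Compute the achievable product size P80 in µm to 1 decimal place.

Bond: W = 10·Wi·(1/√P80 − 1/√F80)
⇒ 1/√P80 = W/(10·Wi) + 1/√F80
  = 7.4640/(10·14.2) + 1/√22682 = 0.052563 + 0.006640 = 0.059203
P80 = (1/0.059203)² = 16.8910² = 285.30 µm

P80 = 285.3 µm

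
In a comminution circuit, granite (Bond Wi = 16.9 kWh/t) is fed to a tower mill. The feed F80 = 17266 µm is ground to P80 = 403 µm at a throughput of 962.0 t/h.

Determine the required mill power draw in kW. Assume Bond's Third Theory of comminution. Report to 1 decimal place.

W = 10·Wi·(P80^(-½) − F80^(-½))
W = 10·16.9·(1/√403 − 1/√17266) = 10·16.9·(0.042203) = 7.1323 kWh/t
Mill draw = 7.1323 × 962.0 = 6861.3 kW

P = 6861.3 kW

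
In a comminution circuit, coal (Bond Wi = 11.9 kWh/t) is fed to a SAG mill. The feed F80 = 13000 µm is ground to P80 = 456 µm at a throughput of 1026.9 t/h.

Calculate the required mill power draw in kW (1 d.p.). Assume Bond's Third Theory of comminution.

W = 10 Wi (P80^-0.5 − F80^-0.5)
W = 10·11.9·(1/√456 − 1/√13000) = 10·11.9·(0.038059) = 4.5290 kWh/t
Mill draw = 4.5290 × 1026.9 = 4650.8 kW

P = 4650.8 kW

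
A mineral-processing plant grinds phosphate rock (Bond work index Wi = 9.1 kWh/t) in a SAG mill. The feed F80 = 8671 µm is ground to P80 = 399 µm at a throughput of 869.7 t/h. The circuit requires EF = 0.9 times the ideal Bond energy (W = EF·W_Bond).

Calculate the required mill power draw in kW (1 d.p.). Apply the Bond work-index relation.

P = 2801.0 kW

W = 10·Wi·(P80^(-½) − F80^(-½))
W = 10·9.1·(1/√399 − 1/√8671) = 10·9.1·(0.039324) = 3.5784 kWh/t
Apply correction: 3.5784 × 0.9 = 3.2206 kWh/t
P_mill = W·ṁ = 3.2206·869.7 = 2801.0 kW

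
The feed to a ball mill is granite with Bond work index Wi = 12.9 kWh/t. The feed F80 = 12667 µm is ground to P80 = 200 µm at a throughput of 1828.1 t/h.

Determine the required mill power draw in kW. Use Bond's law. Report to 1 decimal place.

W = 10 Wi / √P80 − 10 Wi / √F80
W = 10·12.9·(1/√200 − 1/√12667) = 10·12.9·(0.061826) = 7.9755 kWh/t
P_mill = W·ṁ = 7.9755·1828.1 = 14580.0 kW

P = 14580.0 kW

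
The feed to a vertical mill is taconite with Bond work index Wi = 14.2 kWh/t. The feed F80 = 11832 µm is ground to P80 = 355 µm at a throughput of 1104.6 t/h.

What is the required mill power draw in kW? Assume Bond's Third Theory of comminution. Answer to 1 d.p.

P = 6882.9 kW

W = 10·Wi·(P80^(-½) − F80^(-½))
W = 10·14.2·(1/√355 − 1/√11832) = 10·14.2·(0.043881) = 6.2311 kWh/t
Power = W × throughput = 6.2311 kWh/t × 1104.6 t/h = 6882.9 kW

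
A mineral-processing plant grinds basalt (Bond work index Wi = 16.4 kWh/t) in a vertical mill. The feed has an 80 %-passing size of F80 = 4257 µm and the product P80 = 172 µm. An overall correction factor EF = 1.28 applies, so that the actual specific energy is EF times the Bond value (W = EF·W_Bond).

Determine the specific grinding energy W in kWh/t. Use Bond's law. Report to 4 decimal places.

W = 12.7889 kWh/t

W = 10 Wi (P80^-0.5 − F80^-0.5)
1/√172 = 0.076249;  1/√4257 = 0.015327
W = 10·16.4·(0.076249 − 0.015327) = 9.9913 kWh/t
With EF = 1.28: W = 9.9913·1.28 = 12.7889 kWh/t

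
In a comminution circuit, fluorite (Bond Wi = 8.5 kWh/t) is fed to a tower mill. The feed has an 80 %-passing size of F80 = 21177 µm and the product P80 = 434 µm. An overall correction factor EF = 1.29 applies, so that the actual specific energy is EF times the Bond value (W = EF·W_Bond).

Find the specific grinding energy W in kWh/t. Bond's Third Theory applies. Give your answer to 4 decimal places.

W = 4.5099 kWh/t

Bond: W = 10·Wi·(1/√P80 − 1/√F80)
1/√434 = 0.048002;  1/√21177 = 0.006872
W = 10·8.5·(0.048002 − 0.006872) = 3.4960 kWh/t
Apply correction: 3.4960 × 1.29 = 4.5099 kWh/t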